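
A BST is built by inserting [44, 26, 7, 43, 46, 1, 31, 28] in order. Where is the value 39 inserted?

Starting tree (level order): [44, 26, 46, 7, 43, None, None, 1, None, 31, None, None, None, 28]
Insertion path: 44 -> 26 -> 43 -> 31
Result: insert 39 as right child of 31
Final tree (level order): [44, 26, 46, 7, 43, None, None, 1, None, 31, None, None, None, 28, 39]


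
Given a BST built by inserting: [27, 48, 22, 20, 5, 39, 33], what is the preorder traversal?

Tree insertion order: [27, 48, 22, 20, 5, 39, 33]
Tree (level-order array): [27, 22, 48, 20, None, 39, None, 5, None, 33]
Preorder traversal: [27, 22, 20, 5, 48, 39, 33]


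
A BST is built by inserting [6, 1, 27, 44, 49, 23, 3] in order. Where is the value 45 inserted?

Starting tree (level order): [6, 1, 27, None, 3, 23, 44, None, None, None, None, None, 49]
Insertion path: 6 -> 27 -> 44 -> 49
Result: insert 45 as left child of 49
Final tree (level order): [6, 1, 27, None, 3, 23, 44, None, None, None, None, None, 49, 45]


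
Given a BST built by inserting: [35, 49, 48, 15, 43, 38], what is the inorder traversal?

Tree insertion order: [35, 49, 48, 15, 43, 38]
Tree (level-order array): [35, 15, 49, None, None, 48, None, 43, None, 38]
Inorder traversal: [15, 35, 38, 43, 48, 49]


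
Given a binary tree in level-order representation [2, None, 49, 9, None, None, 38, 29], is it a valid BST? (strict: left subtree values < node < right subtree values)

Level-order array: [2, None, 49, 9, None, None, 38, 29]
Validate using subtree bounds (lo, hi): at each node, require lo < value < hi,
then recurse left with hi=value and right with lo=value.
Preorder trace (stopping at first violation):
  at node 2 with bounds (-inf, +inf): OK
  at node 49 with bounds (2, +inf): OK
  at node 9 with bounds (2, 49): OK
  at node 38 with bounds (9, 49): OK
  at node 29 with bounds (9, 38): OK
No violation found at any node.
Result: Valid BST


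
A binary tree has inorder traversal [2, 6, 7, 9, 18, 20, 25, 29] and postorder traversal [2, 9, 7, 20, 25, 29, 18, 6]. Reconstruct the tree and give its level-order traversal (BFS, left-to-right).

Inorder:   [2, 6, 7, 9, 18, 20, 25, 29]
Postorder: [2, 9, 7, 20, 25, 29, 18, 6]
Algorithm: postorder visits root last, so walk postorder right-to-left;
each value is the root of the current inorder slice — split it at that
value, recurse on the right subtree first, then the left.
Recursive splits:
  root=6; inorder splits into left=[2], right=[7, 9, 18, 20, 25, 29]
  root=18; inorder splits into left=[7, 9], right=[20, 25, 29]
  root=29; inorder splits into left=[20, 25], right=[]
  root=25; inorder splits into left=[20], right=[]
  root=20; inorder splits into left=[], right=[]
  root=7; inorder splits into left=[], right=[9]
  root=9; inorder splits into left=[], right=[]
  root=2; inorder splits into left=[], right=[]
Reconstructed level-order: [6, 2, 18, 7, 29, 9, 25, 20]


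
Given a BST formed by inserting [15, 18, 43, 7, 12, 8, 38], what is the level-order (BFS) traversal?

Tree insertion order: [15, 18, 43, 7, 12, 8, 38]
Tree (level-order array): [15, 7, 18, None, 12, None, 43, 8, None, 38]
BFS from the root, enqueuing left then right child of each popped node:
  queue [15] -> pop 15, enqueue [7, 18], visited so far: [15]
  queue [7, 18] -> pop 7, enqueue [12], visited so far: [15, 7]
  queue [18, 12] -> pop 18, enqueue [43], visited so far: [15, 7, 18]
  queue [12, 43] -> pop 12, enqueue [8], visited so far: [15, 7, 18, 12]
  queue [43, 8] -> pop 43, enqueue [38], visited so far: [15, 7, 18, 12, 43]
  queue [8, 38] -> pop 8, enqueue [none], visited so far: [15, 7, 18, 12, 43, 8]
  queue [38] -> pop 38, enqueue [none], visited so far: [15, 7, 18, 12, 43, 8, 38]
Result: [15, 7, 18, 12, 43, 8, 38]


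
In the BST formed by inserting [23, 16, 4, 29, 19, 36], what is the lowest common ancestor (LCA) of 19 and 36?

Tree insertion order: [23, 16, 4, 29, 19, 36]
Tree (level-order array): [23, 16, 29, 4, 19, None, 36]
In a BST, the LCA of p=19, q=36 is the first node v on the
root-to-leaf path with p <= v <= q (go left if both < v, right if both > v).
Walk from root:
  at 23: 19 <= 23 <= 36, this is the LCA
LCA = 23


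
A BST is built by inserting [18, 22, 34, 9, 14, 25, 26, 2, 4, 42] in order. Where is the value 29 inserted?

Starting tree (level order): [18, 9, 22, 2, 14, None, 34, None, 4, None, None, 25, 42, None, None, None, 26]
Insertion path: 18 -> 22 -> 34 -> 25 -> 26
Result: insert 29 as right child of 26
Final tree (level order): [18, 9, 22, 2, 14, None, 34, None, 4, None, None, 25, 42, None, None, None, 26, None, None, None, 29]


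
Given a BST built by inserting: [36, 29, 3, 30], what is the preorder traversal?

Tree insertion order: [36, 29, 3, 30]
Tree (level-order array): [36, 29, None, 3, 30]
Preorder traversal: [36, 29, 3, 30]


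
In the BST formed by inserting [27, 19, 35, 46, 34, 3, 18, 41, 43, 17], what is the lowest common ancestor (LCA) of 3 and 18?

Tree insertion order: [27, 19, 35, 46, 34, 3, 18, 41, 43, 17]
Tree (level-order array): [27, 19, 35, 3, None, 34, 46, None, 18, None, None, 41, None, 17, None, None, 43]
In a BST, the LCA of p=3, q=18 is the first node v on the
root-to-leaf path with p <= v <= q (go left if both < v, right if both > v).
Walk from root:
  at 27: both 3 and 18 < 27, go left
  at 19: both 3 and 18 < 19, go left
  at 3: 3 <= 3 <= 18, this is the LCA
LCA = 3


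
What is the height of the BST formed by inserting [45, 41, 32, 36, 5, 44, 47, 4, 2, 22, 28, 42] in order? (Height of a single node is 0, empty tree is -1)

Insertion order: [45, 41, 32, 36, 5, 44, 47, 4, 2, 22, 28, 42]
Tree (level-order array): [45, 41, 47, 32, 44, None, None, 5, 36, 42, None, 4, 22, None, None, None, None, 2, None, None, 28]
Compute height bottom-up (empty subtree = -1):
  height(2) = 1 + max(-1, -1) = 0
  height(4) = 1 + max(0, -1) = 1
  height(28) = 1 + max(-1, -1) = 0
  height(22) = 1 + max(-1, 0) = 1
  height(5) = 1 + max(1, 1) = 2
  height(36) = 1 + max(-1, -1) = 0
  height(32) = 1 + max(2, 0) = 3
  height(42) = 1 + max(-1, -1) = 0
  height(44) = 1 + max(0, -1) = 1
  height(41) = 1 + max(3, 1) = 4
  height(47) = 1 + max(-1, -1) = 0
  height(45) = 1 + max(4, 0) = 5
Height = 5


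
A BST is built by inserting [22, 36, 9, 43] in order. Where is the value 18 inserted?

Starting tree (level order): [22, 9, 36, None, None, None, 43]
Insertion path: 22 -> 9
Result: insert 18 as right child of 9
Final tree (level order): [22, 9, 36, None, 18, None, 43]


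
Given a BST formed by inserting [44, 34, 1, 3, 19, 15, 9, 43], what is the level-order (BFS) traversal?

Tree insertion order: [44, 34, 1, 3, 19, 15, 9, 43]
Tree (level-order array): [44, 34, None, 1, 43, None, 3, None, None, None, 19, 15, None, 9]
BFS from the root, enqueuing left then right child of each popped node:
  queue [44] -> pop 44, enqueue [34], visited so far: [44]
  queue [34] -> pop 34, enqueue [1, 43], visited so far: [44, 34]
  queue [1, 43] -> pop 1, enqueue [3], visited so far: [44, 34, 1]
  queue [43, 3] -> pop 43, enqueue [none], visited so far: [44, 34, 1, 43]
  queue [3] -> pop 3, enqueue [19], visited so far: [44, 34, 1, 43, 3]
  queue [19] -> pop 19, enqueue [15], visited so far: [44, 34, 1, 43, 3, 19]
  queue [15] -> pop 15, enqueue [9], visited so far: [44, 34, 1, 43, 3, 19, 15]
  queue [9] -> pop 9, enqueue [none], visited so far: [44, 34, 1, 43, 3, 19, 15, 9]
Result: [44, 34, 1, 43, 3, 19, 15, 9]


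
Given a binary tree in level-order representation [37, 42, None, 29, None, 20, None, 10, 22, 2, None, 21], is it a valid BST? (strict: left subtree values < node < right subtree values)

Level-order array: [37, 42, None, 29, None, 20, None, 10, 22, 2, None, 21]
Validate using subtree bounds (lo, hi): at each node, require lo < value < hi,
then recurse left with hi=value and right with lo=value.
Preorder trace (stopping at first violation):
  at node 37 with bounds (-inf, +inf): OK
  at node 42 with bounds (-inf, 37): VIOLATION
Node 42 violates its bound: not (-inf < 42 < 37).
Result: Not a valid BST


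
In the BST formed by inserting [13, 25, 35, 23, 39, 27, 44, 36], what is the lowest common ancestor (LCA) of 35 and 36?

Tree insertion order: [13, 25, 35, 23, 39, 27, 44, 36]
Tree (level-order array): [13, None, 25, 23, 35, None, None, 27, 39, None, None, 36, 44]
In a BST, the LCA of p=35, q=36 is the first node v on the
root-to-leaf path with p <= v <= q (go left if both < v, right if both > v).
Walk from root:
  at 13: both 35 and 36 > 13, go right
  at 25: both 35 and 36 > 25, go right
  at 35: 35 <= 35 <= 36, this is the LCA
LCA = 35


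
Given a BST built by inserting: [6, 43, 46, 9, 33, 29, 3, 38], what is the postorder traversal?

Tree insertion order: [6, 43, 46, 9, 33, 29, 3, 38]
Tree (level-order array): [6, 3, 43, None, None, 9, 46, None, 33, None, None, 29, 38]
Postorder traversal: [3, 29, 38, 33, 9, 46, 43, 6]


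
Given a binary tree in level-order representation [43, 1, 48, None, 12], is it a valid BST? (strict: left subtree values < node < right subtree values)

Level-order array: [43, 1, 48, None, 12]
Validate using subtree bounds (lo, hi): at each node, require lo < value < hi,
then recurse left with hi=value and right with lo=value.
Preorder trace (stopping at first violation):
  at node 43 with bounds (-inf, +inf): OK
  at node 1 with bounds (-inf, 43): OK
  at node 12 with bounds (1, 43): OK
  at node 48 with bounds (43, +inf): OK
No violation found at any node.
Result: Valid BST


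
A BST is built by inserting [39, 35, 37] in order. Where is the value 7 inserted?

Starting tree (level order): [39, 35, None, None, 37]
Insertion path: 39 -> 35
Result: insert 7 as left child of 35
Final tree (level order): [39, 35, None, 7, 37]


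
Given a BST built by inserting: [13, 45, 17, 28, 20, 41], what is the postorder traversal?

Tree insertion order: [13, 45, 17, 28, 20, 41]
Tree (level-order array): [13, None, 45, 17, None, None, 28, 20, 41]
Postorder traversal: [20, 41, 28, 17, 45, 13]


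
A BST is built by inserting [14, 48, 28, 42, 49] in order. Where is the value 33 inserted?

Starting tree (level order): [14, None, 48, 28, 49, None, 42]
Insertion path: 14 -> 48 -> 28 -> 42
Result: insert 33 as left child of 42
Final tree (level order): [14, None, 48, 28, 49, None, 42, None, None, 33]


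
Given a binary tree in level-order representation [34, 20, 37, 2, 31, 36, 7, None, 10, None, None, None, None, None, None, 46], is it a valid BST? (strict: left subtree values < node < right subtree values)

Level-order array: [34, 20, 37, 2, 31, 36, 7, None, 10, None, None, None, None, None, None, 46]
Validate using subtree bounds (lo, hi): at each node, require lo < value < hi,
then recurse left with hi=value and right with lo=value.
Preorder trace (stopping at first violation):
  at node 34 with bounds (-inf, +inf): OK
  at node 20 with bounds (-inf, 34): OK
  at node 2 with bounds (-inf, 20): OK
  at node 10 with bounds (2, 20): OK
  at node 46 with bounds (2, 10): VIOLATION
Node 46 violates its bound: not (2 < 46 < 10).
Result: Not a valid BST


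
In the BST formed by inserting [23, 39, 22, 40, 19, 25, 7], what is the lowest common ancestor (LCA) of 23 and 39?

Tree insertion order: [23, 39, 22, 40, 19, 25, 7]
Tree (level-order array): [23, 22, 39, 19, None, 25, 40, 7]
In a BST, the LCA of p=23, q=39 is the first node v on the
root-to-leaf path with p <= v <= q (go left if both < v, right if both > v).
Walk from root:
  at 23: 23 <= 23 <= 39, this is the LCA
LCA = 23


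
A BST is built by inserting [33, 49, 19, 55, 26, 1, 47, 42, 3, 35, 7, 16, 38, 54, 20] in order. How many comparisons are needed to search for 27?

Search path for 27: 33 -> 19 -> 26
Found: False
Comparisons: 3


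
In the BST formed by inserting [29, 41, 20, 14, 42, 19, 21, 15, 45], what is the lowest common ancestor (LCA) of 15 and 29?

Tree insertion order: [29, 41, 20, 14, 42, 19, 21, 15, 45]
Tree (level-order array): [29, 20, 41, 14, 21, None, 42, None, 19, None, None, None, 45, 15]
In a BST, the LCA of p=15, q=29 is the first node v on the
root-to-leaf path with p <= v <= q (go left if both < v, right if both > v).
Walk from root:
  at 29: 15 <= 29 <= 29, this is the LCA
LCA = 29


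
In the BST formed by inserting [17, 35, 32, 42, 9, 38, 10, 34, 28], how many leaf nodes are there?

Tree built from: [17, 35, 32, 42, 9, 38, 10, 34, 28]
Tree (level-order array): [17, 9, 35, None, 10, 32, 42, None, None, 28, 34, 38]
Rule: A leaf has 0 children.
Per-node child counts:
  node 17: 2 child(ren)
  node 9: 1 child(ren)
  node 10: 0 child(ren)
  node 35: 2 child(ren)
  node 32: 2 child(ren)
  node 28: 0 child(ren)
  node 34: 0 child(ren)
  node 42: 1 child(ren)
  node 38: 0 child(ren)
Matching nodes: [10, 28, 34, 38]
Count of leaf nodes: 4


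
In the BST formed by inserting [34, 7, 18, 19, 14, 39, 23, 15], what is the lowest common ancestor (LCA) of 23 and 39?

Tree insertion order: [34, 7, 18, 19, 14, 39, 23, 15]
Tree (level-order array): [34, 7, 39, None, 18, None, None, 14, 19, None, 15, None, 23]
In a BST, the LCA of p=23, q=39 is the first node v on the
root-to-leaf path with p <= v <= q (go left if both < v, right if both > v).
Walk from root:
  at 34: 23 <= 34 <= 39, this is the LCA
LCA = 34


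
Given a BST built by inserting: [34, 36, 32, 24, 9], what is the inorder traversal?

Tree insertion order: [34, 36, 32, 24, 9]
Tree (level-order array): [34, 32, 36, 24, None, None, None, 9]
Inorder traversal: [9, 24, 32, 34, 36]


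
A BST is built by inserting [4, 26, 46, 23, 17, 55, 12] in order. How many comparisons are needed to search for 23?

Search path for 23: 4 -> 26 -> 23
Found: True
Comparisons: 3


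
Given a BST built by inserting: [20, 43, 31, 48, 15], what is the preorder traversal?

Tree insertion order: [20, 43, 31, 48, 15]
Tree (level-order array): [20, 15, 43, None, None, 31, 48]
Preorder traversal: [20, 15, 43, 31, 48]


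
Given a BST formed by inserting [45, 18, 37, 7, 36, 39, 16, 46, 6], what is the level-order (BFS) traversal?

Tree insertion order: [45, 18, 37, 7, 36, 39, 16, 46, 6]
Tree (level-order array): [45, 18, 46, 7, 37, None, None, 6, 16, 36, 39]
BFS from the root, enqueuing left then right child of each popped node:
  queue [45] -> pop 45, enqueue [18, 46], visited so far: [45]
  queue [18, 46] -> pop 18, enqueue [7, 37], visited so far: [45, 18]
  queue [46, 7, 37] -> pop 46, enqueue [none], visited so far: [45, 18, 46]
  queue [7, 37] -> pop 7, enqueue [6, 16], visited so far: [45, 18, 46, 7]
  queue [37, 6, 16] -> pop 37, enqueue [36, 39], visited so far: [45, 18, 46, 7, 37]
  queue [6, 16, 36, 39] -> pop 6, enqueue [none], visited so far: [45, 18, 46, 7, 37, 6]
  queue [16, 36, 39] -> pop 16, enqueue [none], visited so far: [45, 18, 46, 7, 37, 6, 16]
  queue [36, 39] -> pop 36, enqueue [none], visited so far: [45, 18, 46, 7, 37, 6, 16, 36]
  queue [39] -> pop 39, enqueue [none], visited so far: [45, 18, 46, 7, 37, 6, 16, 36, 39]
Result: [45, 18, 46, 7, 37, 6, 16, 36, 39]


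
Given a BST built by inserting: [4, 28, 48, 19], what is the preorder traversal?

Tree insertion order: [4, 28, 48, 19]
Tree (level-order array): [4, None, 28, 19, 48]
Preorder traversal: [4, 28, 19, 48]


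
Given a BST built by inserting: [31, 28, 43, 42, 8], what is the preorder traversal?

Tree insertion order: [31, 28, 43, 42, 8]
Tree (level-order array): [31, 28, 43, 8, None, 42]
Preorder traversal: [31, 28, 8, 43, 42]


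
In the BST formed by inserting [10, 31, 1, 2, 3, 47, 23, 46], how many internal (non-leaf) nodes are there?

Tree built from: [10, 31, 1, 2, 3, 47, 23, 46]
Tree (level-order array): [10, 1, 31, None, 2, 23, 47, None, 3, None, None, 46]
Rule: An internal node has at least one child.
Per-node child counts:
  node 10: 2 child(ren)
  node 1: 1 child(ren)
  node 2: 1 child(ren)
  node 3: 0 child(ren)
  node 31: 2 child(ren)
  node 23: 0 child(ren)
  node 47: 1 child(ren)
  node 46: 0 child(ren)
Matching nodes: [10, 1, 2, 31, 47]
Count of internal (non-leaf) nodes: 5


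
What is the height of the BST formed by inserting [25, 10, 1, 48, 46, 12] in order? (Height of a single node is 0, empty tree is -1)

Insertion order: [25, 10, 1, 48, 46, 12]
Tree (level-order array): [25, 10, 48, 1, 12, 46]
Compute height bottom-up (empty subtree = -1):
  height(1) = 1 + max(-1, -1) = 0
  height(12) = 1 + max(-1, -1) = 0
  height(10) = 1 + max(0, 0) = 1
  height(46) = 1 + max(-1, -1) = 0
  height(48) = 1 + max(0, -1) = 1
  height(25) = 1 + max(1, 1) = 2
Height = 2


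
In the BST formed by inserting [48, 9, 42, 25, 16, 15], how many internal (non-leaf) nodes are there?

Tree built from: [48, 9, 42, 25, 16, 15]
Tree (level-order array): [48, 9, None, None, 42, 25, None, 16, None, 15]
Rule: An internal node has at least one child.
Per-node child counts:
  node 48: 1 child(ren)
  node 9: 1 child(ren)
  node 42: 1 child(ren)
  node 25: 1 child(ren)
  node 16: 1 child(ren)
  node 15: 0 child(ren)
Matching nodes: [48, 9, 42, 25, 16]
Count of internal (non-leaf) nodes: 5


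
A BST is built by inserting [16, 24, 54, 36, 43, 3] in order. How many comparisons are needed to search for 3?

Search path for 3: 16 -> 3
Found: True
Comparisons: 2


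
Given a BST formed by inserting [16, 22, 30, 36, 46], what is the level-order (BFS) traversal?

Tree insertion order: [16, 22, 30, 36, 46]
Tree (level-order array): [16, None, 22, None, 30, None, 36, None, 46]
BFS from the root, enqueuing left then right child of each popped node:
  queue [16] -> pop 16, enqueue [22], visited so far: [16]
  queue [22] -> pop 22, enqueue [30], visited so far: [16, 22]
  queue [30] -> pop 30, enqueue [36], visited so far: [16, 22, 30]
  queue [36] -> pop 36, enqueue [46], visited so far: [16, 22, 30, 36]
  queue [46] -> pop 46, enqueue [none], visited so far: [16, 22, 30, 36, 46]
Result: [16, 22, 30, 36, 46]


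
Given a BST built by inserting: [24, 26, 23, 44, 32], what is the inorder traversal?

Tree insertion order: [24, 26, 23, 44, 32]
Tree (level-order array): [24, 23, 26, None, None, None, 44, 32]
Inorder traversal: [23, 24, 26, 32, 44]


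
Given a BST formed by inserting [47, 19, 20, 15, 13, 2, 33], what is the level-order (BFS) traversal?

Tree insertion order: [47, 19, 20, 15, 13, 2, 33]
Tree (level-order array): [47, 19, None, 15, 20, 13, None, None, 33, 2]
BFS from the root, enqueuing left then right child of each popped node:
  queue [47] -> pop 47, enqueue [19], visited so far: [47]
  queue [19] -> pop 19, enqueue [15, 20], visited so far: [47, 19]
  queue [15, 20] -> pop 15, enqueue [13], visited so far: [47, 19, 15]
  queue [20, 13] -> pop 20, enqueue [33], visited so far: [47, 19, 15, 20]
  queue [13, 33] -> pop 13, enqueue [2], visited so far: [47, 19, 15, 20, 13]
  queue [33, 2] -> pop 33, enqueue [none], visited so far: [47, 19, 15, 20, 13, 33]
  queue [2] -> pop 2, enqueue [none], visited so far: [47, 19, 15, 20, 13, 33, 2]
Result: [47, 19, 15, 20, 13, 33, 2]


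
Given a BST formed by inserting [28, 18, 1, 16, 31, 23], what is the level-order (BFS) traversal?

Tree insertion order: [28, 18, 1, 16, 31, 23]
Tree (level-order array): [28, 18, 31, 1, 23, None, None, None, 16]
BFS from the root, enqueuing left then right child of each popped node:
  queue [28] -> pop 28, enqueue [18, 31], visited so far: [28]
  queue [18, 31] -> pop 18, enqueue [1, 23], visited so far: [28, 18]
  queue [31, 1, 23] -> pop 31, enqueue [none], visited so far: [28, 18, 31]
  queue [1, 23] -> pop 1, enqueue [16], visited so far: [28, 18, 31, 1]
  queue [23, 16] -> pop 23, enqueue [none], visited so far: [28, 18, 31, 1, 23]
  queue [16] -> pop 16, enqueue [none], visited so far: [28, 18, 31, 1, 23, 16]
Result: [28, 18, 31, 1, 23, 16]


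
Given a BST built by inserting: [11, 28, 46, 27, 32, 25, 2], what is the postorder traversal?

Tree insertion order: [11, 28, 46, 27, 32, 25, 2]
Tree (level-order array): [11, 2, 28, None, None, 27, 46, 25, None, 32]
Postorder traversal: [2, 25, 27, 32, 46, 28, 11]


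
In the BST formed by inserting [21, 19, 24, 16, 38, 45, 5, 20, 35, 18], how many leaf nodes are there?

Tree built from: [21, 19, 24, 16, 38, 45, 5, 20, 35, 18]
Tree (level-order array): [21, 19, 24, 16, 20, None, 38, 5, 18, None, None, 35, 45]
Rule: A leaf has 0 children.
Per-node child counts:
  node 21: 2 child(ren)
  node 19: 2 child(ren)
  node 16: 2 child(ren)
  node 5: 0 child(ren)
  node 18: 0 child(ren)
  node 20: 0 child(ren)
  node 24: 1 child(ren)
  node 38: 2 child(ren)
  node 35: 0 child(ren)
  node 45: 0 child(ren)
Matching nodes: [5, 18, 20, 35, 45]
Count of leaf nodes: 5


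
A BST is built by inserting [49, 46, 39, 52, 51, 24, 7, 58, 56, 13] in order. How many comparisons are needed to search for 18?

Search path for 18: 49 -> 46 -> 39 -> 24 -> 7 -> 13
Found: False
Comparisons: 6


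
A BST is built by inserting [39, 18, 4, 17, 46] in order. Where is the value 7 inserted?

Starting tree (level order): [39, 18, 46, 4, None, None, None, None, 17]
Insertion path: 39 -> 18 -> 4 -> 17
Result: insert 7 as left child of 17
Final tree (level order): [39, 18, 46, 4, None, None, None, None, 17, 7]


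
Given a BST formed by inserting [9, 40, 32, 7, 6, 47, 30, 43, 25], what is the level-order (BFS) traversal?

Tree insertion order: [9, 40, 32, 7, 6, 47, 30, 43, 25]
Tree (level-order array): [9, 7, 40, 6, None, 32, 47, None, None, 30, None, 43, None, 25]
BFS from the root, enqueuing left then right child of each popped node:
  queue [9] -> pop 9, enqueue [7, 40], visited so far: [9]
  queue [7, 40] -> pop 7, enqueue [6], visited so far: [9, 7]
  queue [40, 6] -> pop 40, enqueue [32, 47], visited so far: [9, 7, 40]
  queue [6, 32, 47] -> pop 6, enqueue [none], visited so far: [9, 7, 40, 6]
  queue [32, 47] -> pop 32, enqueue [30], visited so far: [9, 7, 40, 6, 32]
  queue [47, 30] -> pop 47, enqueue [43], visited so far: [9, 7, 40, 6, 32, 47]
  queue [30, 43] -> pop 30, enqueue [25], visited so far: [9, 7, 40, 6, 32, 47, 30]
  queue [43, 25] -> pop 43, enqueue [none], visited so far: [9, 7, 40, 6, 32, 47, 30, 43]
  queue [25] -> pop 25, enqueue [none], visited so far: [9, 7, 40, 6, 32, 47, 30, 43, 25]
Result: [9, 7, 40, 6, 32, 47, 30, 43, 25]


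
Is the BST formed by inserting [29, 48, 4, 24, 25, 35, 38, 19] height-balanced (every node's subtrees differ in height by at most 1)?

Tree (level-order array): [29, 4, 48, None, 24, 35, None, 19, 25, None, 38]
Definition: a tree is height-balanced if, at every node, |h(left) - h(right)| <= 1 (empty subtree has height -1).
Bottom-up per-node check:
  node 19: h_left=-1, h_right=-1, diff=0 [OK], height=0
  node 25: h_left=-1, h_right=-1, diff=0 [OK], height=0
  node 24: h_left=0, h_right=0, diff=0 [OK], height=1
  node 4: h_left=-1, h_right=1, diff=2 [FAIL (|-1-1|=2 > 1)], height=2
  node 38: h_left=-1, h_right=-1, diff=0 [OK], height=0
  node 35: h_left=-1, h_right=0, diff=1 [OK], height=1
  node 48: h_left=1, h_right=-1, diff=2 [FAIL (|1--1|=2 > 1)], height=2
  node 29: h_left=2, h_right=2, diff=0 [OK], height=3
Node 4 violates the condition: |-1 - 1| = 2 > 1.
Result: Not balanced


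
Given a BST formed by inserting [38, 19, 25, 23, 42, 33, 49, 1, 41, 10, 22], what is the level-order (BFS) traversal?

Tree insertion order: [38, 19, 25, 23, 42, 33, 49, 1, 41, 10, 22]
Tree (level-order array): [38, 19, 42, 1, 25, 41, 49, None, 10, 23, 33, None, None, None, None, None, None, 22]
BFS from the root, enqueuing left then right child of each popped node:
  queue [38] -> pop 38, enqueue [19, 42], visited so far: [38]
  queue [19, 42] -> pop 19, enqueue [1, 25], visited so far: [38, 19]
  queue [42, 1, 25] -> pop 42, enqueue [41, 49], visited so far: [38, 19, 42]
  queue [1, 25, 41, 49] -> pop 1, enqueue [10], visited so far: [38, 19, 42, 1]
  queue [25, 41, 49, 10] -> pop 25, enqueue [23, 33], visited so far: [38, 19, 42, 1, 25]
  queue [41, 49, 10, 23, 33] -> pop 41, enqueue [none], visited so far: [38, 19, 42, 1, 25, 41]
  queue [49, 10, 23, 33] -> pop 49, enqueue [none], visited so far: [38, 19, 42, 1, 25, 41, 49]
  queue [10, 23, 33] -> pop 10, enqueue [none], visited so far: [38, 19, 42, 1, 25, 41, 49, 10]
  queue [23, 33] -> pop 23, enqueue [22], visited so far: [38, 19, 42, 1, 25, 41, 49, 10, 23]
  queue [33, 22] -> pop 33, enqueue [none], visited so far: [38, 19, 42, 1, 25, 41, 49, 10, 23, 33]
  queue [22] -> pop 22, enqueue [none], visited so far: [38, 19, 42, 1, 25, 41, 49, 10, 23, 33, 22]
Result: [38, 19, 42, 1, 25, 41, 49, 10, 23, 33, 22]


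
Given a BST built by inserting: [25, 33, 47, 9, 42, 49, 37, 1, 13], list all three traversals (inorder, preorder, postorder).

Tree insertion order: [25, 33, 47, 9, 42, 49, 37, 1, 13]
Tree (level-order array): [25, 9, 33, 1, 13, None, 47, None, None, None, None, 42, 49, 37]
Inorder (L, root, R): [1, 9, 13, 25, 33, 37, 42, 47, 49]
Preorder (root, L, R): [25, 9, 1, 13, 33, 47, 42, 37, 49]
Postorder (L, R, root): [1, 13, 9, 37, 42, 49, 47, 33, 25]


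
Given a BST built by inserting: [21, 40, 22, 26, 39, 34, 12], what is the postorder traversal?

Tree insertion order: [21, 40, 22, 26, 39, 34, 12]
Tree (level-order array): [21, 12, 40, None, None, 22, None, None, 26, None, 39, 34]
Postorder traversal: [12, 34, 39, 26, 22, 40, 21]


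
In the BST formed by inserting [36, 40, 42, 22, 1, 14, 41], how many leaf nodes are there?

Tree built from: [36, 40, 42, 22, 1, 14, 41]
Tree (level-order array): [36, 22, 40, 1, None, None, 42, None, 14, 41]
Rule: A leaf has 0 children.
Per-node child counts:
  node 36: 2 child(ren)
  node 22: 1 child(ren)
  node 1: 1 child(ren)
  node 14: 0 child(ren)
  node 40: 1 child(ren)
  node 42: 1 child(ren)
  node 41: 0 child(ren)
Matching nodes: [14, 41]
Count of leaf nodes: 2


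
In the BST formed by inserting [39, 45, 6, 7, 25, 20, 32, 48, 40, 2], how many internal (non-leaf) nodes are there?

Tree built from: [39, 45, 6, 7, 25, 20, 32, 48, 40, 2]
Tree (level-order array): [39, 6, 45, 2, 7, 40, 48, None, None, None, 25, None, None, None, None, 20, 32]
Rule: An internal node has at least one child.
Per-node child counts:
  node 39: 2 child(ren)
  node 6: 2 child(ren)
  node 2: 0 child(ren)
  node 7: 1 child(ren)
  node 25: 2 child(ren)
  node 20: 0 child(ren)
  node 32: 0 child(ren)
  node 45: 2 child(ren)
  node 40: 0 child(ren)
  node 48: 0 child(ren)
Matching nodes: [39, 6, 7, 25, 45]
Count of internal (non-leaf) nodes: 5


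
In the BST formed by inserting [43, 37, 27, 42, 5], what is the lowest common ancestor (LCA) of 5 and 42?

Tree insertion order: [43, 37, 27, 42, 5]
Tree (level-order array): [43, 37, None, 27, 42, 5]
In a BST, the LCA of p=5, q=42 is the first node v on the
root-to-leaf path with p <= v <= q (go left if both < v, right if both > v).
Walk from root:
  at 43: both 5 and 42 < 43, go left
  at 37: 5 <= 37 <= 42, this is the LCA
LCA = 37


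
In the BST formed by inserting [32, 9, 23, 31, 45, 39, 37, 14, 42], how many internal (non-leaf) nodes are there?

Tree built from: [32, 9, 23, 31, 45, 39, 37, 14, 42]
Tree (level-order array): [32, 9, 45, None, 23, 39, None, 14, 31, 37, 42]
Rule: An internal node has at least one child.
Per-node child counts:
  node 32: 2 child(ren)
  node 9: 1 child(ren)
  node 23: 2 child(ren)
  node 14: 0 child(ren)
  node 31: 0 child(ren)
  node 45: 1 child(ren)
  node 39: 2 child(ren)
  node 37: 0 child(ren)
  node 42: 0 child(ren)
Matching nodes: [32, 9, 23, 45, 39]
Count of internal (non-leaf) nodes: 5


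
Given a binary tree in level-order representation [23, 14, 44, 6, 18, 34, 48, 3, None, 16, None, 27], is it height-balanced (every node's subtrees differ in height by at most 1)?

Tree (level-order array): [23, 14, 44, 6, 18, 34, 48, 3, None, 16, None, 27]
Definition: a tree is height-balanced if, at every node, |h(left) - h(right)| <= 1 (empty subtree has height -1).
Bottom-up per-node check:
  node 3: h_left=-1, h_right=-1, diff=0 [OK], height=0
  node 6: h_left=0, h_right=-1, diff=1 [OK], height=1
  node 16: h_left=-1, h_right=-1, diff=0 [OK], height=0
  node 18: h_left=0, h_right=-1, diff=1 [OK], height=1
  node 14: h_left=1, h_right=1, diff=0 [OK], height=2
  node 27: h_left=-1, h_right=-1, diff=0 [OK], height=0
  node 34: h_left=0, h_right=-1, diff=1 [OK], height=1
  node 48: h_left=-1, h_right=-1, diff=0 [OK], height=0
  node 44: h_left=1, h_right=0, diff=1 [OK], height=2
  node 23: h_left=2, h_right=2, diff=0 [OK], height=3
All nodes satisfy the balance condition.
Result: Balanced


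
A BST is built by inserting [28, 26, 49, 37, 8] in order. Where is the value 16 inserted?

Starting tree (level order): [28, 26, 49, 8, None, 37]
Insertion path: 28 -> 26 -> 8
Result: insert 16 as right child of 8
Final tree (level order): [28, 26, 49, 8, None, 37, None, None, 16]


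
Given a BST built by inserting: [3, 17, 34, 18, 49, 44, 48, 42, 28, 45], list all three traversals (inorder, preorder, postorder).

Tree insertion order: [3, 17, 34, 18, 49, 44, 48, 42, 28, 45]
Tree (level-order array): [3, None, 17, None, 34, 18, 49, None, 28, 44, None, None, None, 42, 48, None, None, 45]
Inorder (L, root, R): [3, 17, 18, 28, 34, 42, 44, 45, 48, 49]
Preorder (root, L, R): [3, 17, 34, 18, 28, 49, 44, 42, 48, 45]
Postorder (L, R, root): [28, 18, 42, 45, 48, 44, 49, 34, 17, 3]


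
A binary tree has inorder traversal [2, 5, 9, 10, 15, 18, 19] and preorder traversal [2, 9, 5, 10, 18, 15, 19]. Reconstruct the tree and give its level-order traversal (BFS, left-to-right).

Inorder:  [2, 5, 9, 10, 15, 18, 19]
Preorder: [2, 9, 5, 10, 18, 15, 19]
Algorithm: preorder visits root first, so consume preorder in order;
for each root, split the current inorder slice at that value into
left-subtree inorder and right-subtree inorder, then recurse.
Recursive splits:
  root=2; inorder splits into left=[], right=[5, 9, 10, 15, 18, 19]
  root=9; inorder splits into left=[5], right=[10, 15, 18, 19]
  root=5; inorder splits into left=[], right=[]
  root=10; inorder splits into left=[], right=[15, 18, 19]
  root=18; inorder splits into left=[15], right=[19]
  root=15; inorder splits into left=[], right=[]
  root=19; inorder splits into left=[], right=[]
Reconstructed level-order: [2, 9, 5, 10, 18, 15, 19]


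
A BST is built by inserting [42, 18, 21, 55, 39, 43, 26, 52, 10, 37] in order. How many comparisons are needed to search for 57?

Search path for 57: 42 -> 55
Found: False
Comparisons: 2


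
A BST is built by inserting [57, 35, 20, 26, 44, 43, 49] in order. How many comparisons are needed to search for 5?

Search path for 5: 57 -> 35 -> 20
Found: False
Comparisons: 3


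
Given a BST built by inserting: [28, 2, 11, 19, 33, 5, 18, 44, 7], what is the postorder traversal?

Tree insertion order: [28, 2, 11, 19, 33, 5, 18, 44, 7]
Tree (level-order array): [28, 2, 33, None, 11, None, 44, 5, 19, None, None, None, 7, 18]
Postorder traversal: [7, 5, 18, 19, 11, 2, 44, 33, 28]


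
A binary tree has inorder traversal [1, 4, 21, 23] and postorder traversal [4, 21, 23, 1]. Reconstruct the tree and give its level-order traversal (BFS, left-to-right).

Inorder:   [1, 4, 21, 23]
Postorder: [4, 21, 23, 1]
Algorithm: postorder visits root last, so walk postorder right-to-left;
each value is the root of the current inorder slice — split it at that
value, recurse on the right subtree first, then the left.
Recursive splits:
  root=1; inorder splits into left=[], right=[4, 21, 23]
  root=23; inorder splits into left=[4, 21], right=[]
  root=21; inorder splits into left=[4], right=[]
  root=4; inorder splits into left=[], right=[]
Reconstructed level-order: [1, 23, 21, 4]


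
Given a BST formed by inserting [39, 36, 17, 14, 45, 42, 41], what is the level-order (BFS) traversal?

Tree insertion order: [39, 36, 17, 14, 45, 42, 41]
Tree (level-order array): [39, 36, 45, 17, None, 42, None, 14, None, 41]
BFS from the root, enqueuing left then right child of each popped node:
  queue [39] -> pop 39, enqueue [36, 45], visited so far: [39]
  queue [36, 45] -> pop 36, enqueue [17], visited so far: [39, 36]
  queue [45, 17] -> pop 45, enqueue [42], visited so far: [39, 36, 45]
  queue [17, 42] -> pop 17, enqueue [14], visited so far: [39, 36, 45, 17]
  queue [42, 14] -> pop 42, enqueue [41], visited so far: [39, 36, 45, 17, 42]
  queue [14, 41] -> pop 14, enqueue [none], visited so far: [39, 36, 45, 17, 42, 14]
  queue [41] -> pop 41, enqueue [none], visited so far: [39, 36, 45, 17, 42, 14, 41]
Result: [39, 36, 45, 17, 42, 14, 41]


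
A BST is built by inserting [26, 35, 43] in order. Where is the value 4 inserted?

Starting tree (level order): [26, None, 35, None, 43]
Insertion path: 26
Result: insert 4 as left child of 26
Final tree (level order): [26, 4, 35, None, None, None, 43]


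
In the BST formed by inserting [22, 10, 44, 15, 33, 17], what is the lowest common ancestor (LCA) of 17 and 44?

Tree insertion order: [22, 10, 44, 15, 33, 17]
Tree (level-order array): [22, 10, 44, None, 15, 33, None, None, 17]
In a BST, the LCA of p=17, q=44 is the first node v on the
root-to-leaf path with p <= v <= q (go left if both < v, right if both > v).
Walk from root:
  at 22: 17 <= 22 <= 44, this is the LCA
LCA = 22


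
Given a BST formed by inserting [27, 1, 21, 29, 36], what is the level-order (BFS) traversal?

Tree insertion order: [27, 1, 21, 29, 36]
Tree (level-order array): [27, 1, 29, None, 21, None, 36]
BFS from the root, enqueuing left then right child of each popped node:
  queue [27] -> pop 27, enqueue [1, 29], visited so far: [27]
  queue [1, 29] -> pop 1, enqueue [21], visited so far: [27, 1]
  queue [29, 21] -> pop 29, enqueue [36], visited so far: [27, 1, 29]
  queue [21, 36] -> pop 21, enqueue [none], visited so far: [27, 1, 29, 21]
  queue [36] -> pop 36, enqueue [none], visited so far: [27, 1, 29, 21, 36]
Result: [27, 1, 29, 21, 36]


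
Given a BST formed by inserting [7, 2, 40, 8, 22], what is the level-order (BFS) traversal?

Tree insertion order: [7, 2, 40, 8, 22]
Tree (level-order array): [7, 2, 40, None, None, 8, None, None, 22]
BFS from the root, enqueuing left then right child of each popped node:
  queue [7] -> pop 7, enqueue [2, 40], visited so far: [7]
  queue [2, 40] -> pop 2, enqueue [none], visited so far: [7, 2]
  queue [40] -> pop 40, enqueue [8], visited so far: [7, 2, 40]
  queue [8] -> pop 8, enqueue [22], visited so far: [7, 2, 40, 8]
  queue [22] -> pop 22, enqueue [none], visited so far: [7, 2, 40, 8, 22]
Result: [7, 2, 40, 8, 22]


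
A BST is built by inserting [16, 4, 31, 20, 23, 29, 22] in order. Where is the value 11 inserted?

Starting tree (level order): [16, 4, 31, None, None, 20, None, None, 23, 22, 29]
Insertion path: 16 -> 4
Result: insert 11 as right child of 4
Final tree (level order): [16, 4, 31, None, 11, 20, None, None, None, None, 23, 22, 29]


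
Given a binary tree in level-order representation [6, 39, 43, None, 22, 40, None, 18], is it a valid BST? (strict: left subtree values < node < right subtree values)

Level-order array: [6, 39, 43, None, 22, 40, None, 18]
Validate using subtree bounds (lo, hi): at each node, require lo < value < hi,
then recurse left with hi=value and right with lo=value.
Preorder trace (stopping at first violation):
  at node 6 with bounds (-inf, +inf): OK
  at node 39 with bounds (-inf, 6): VIOLATION
Node 39 violates its bound: not (-inf < 39 < 6).
Result: Not a valid BST


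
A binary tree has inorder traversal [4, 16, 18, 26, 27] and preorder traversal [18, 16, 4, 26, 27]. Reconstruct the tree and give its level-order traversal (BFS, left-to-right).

Inorder:  [4, 16, 18, 26, 27]
Preorder: [18, 16, 4, 26, 27]
Algorithm: preorder visits root first, so consume preorder in order;
for each root, split the current inorder slice at that value into
left-subtree inorder and right-subtree inorder, then recurse.
Recursive splits:
  root=18; inorder splits into left=[4, 16], right=[26, 27]
  root=16; inorder splits into left=[4], right=[]
  root=4; inorder splits into left=[], right=[]
  root=26; inorder splits into left=[], right=[27]
  root=27; inorder splits into left=[], right=[]
Reconstructed level-order: [18, 16, 26, 4, 27]


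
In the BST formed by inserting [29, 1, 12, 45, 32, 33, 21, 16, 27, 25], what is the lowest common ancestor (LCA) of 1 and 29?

Tree insertion order: [29, 1, 12, 45, 32, 33, 21, 16, 27, 25]
Tree (level-order array): [29, 1, 45, None, 12, 32, None, None, 21, None, 33, 16, 27, None, None, None, None, 25]
In a BST, the LCA of p=1, q=29 is the first node v on the
root-to-leaf path with p <= v <= q (go left if both < v, right if both > v).
Walk from root:
  at 29: 1 <= 29 <= 29, this is the LCA
LCA = 29


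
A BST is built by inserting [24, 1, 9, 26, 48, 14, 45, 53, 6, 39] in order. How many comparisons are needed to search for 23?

Search path for 23: 24 -> 1 -> 9 -> 14
Found: False
Comparisons: 4


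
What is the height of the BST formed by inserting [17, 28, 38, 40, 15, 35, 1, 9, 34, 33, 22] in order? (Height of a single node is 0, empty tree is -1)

Insertion order: [17, 28, 38, 40, 15, 35, 1, 9, 34, 33, 22]
Tree (level-order array): [17, 15, 28, 1, None, 22, 38, None, 9, None, None, 35, 40, None, None, 34, None, None, None, 33]
Compute height bottom-up (empty subtree = -1):
  height(9) = 1 + max(-1, -1) = 0
  height(1) = 1 + max(-1, 0) = 1
  height(15) = 1 + max(1, -1) = 2
  height(22) = 1 + max(-1, -1) = 0
  height(33) = 1 + max(-1, -1) = 0
  height(34) = 1 + max(0, -1) = 1
  height(35) = 1 + max(1, -1) = 2
  height(40) = 1 + max(-1, -1) = 0
  height(38) = 1 + max(2, 0) = 3
  height(28) = 1 + max(0, 3) = 4
  height(17) = 1 + max(2, 4) = 5
Height = 5


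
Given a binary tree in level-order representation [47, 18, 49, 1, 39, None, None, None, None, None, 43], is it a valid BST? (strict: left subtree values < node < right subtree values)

Level-order array: [47, 18, 49, 1, 39, None, None, None, None, None, 43]
Validate using subtree bounds (lo, hi): at each node, require lo < value < hi,
then recurse left with hi=value and right with lo=value.
Preorder trace (stopping at first violation):
  at node 47 with bounds (-inf, +inf): OK
  at node 18 with bounds (-inf, 47): OK
  at node 1 with bounds (-inf, 18): OK
  at node 39 with bounds (18, 47): OK
  at node 43 with bounds (39, 47): OK
  at node 49 with bounds (47, +inf): OK
No violation found at any node.
Result: Valid BST


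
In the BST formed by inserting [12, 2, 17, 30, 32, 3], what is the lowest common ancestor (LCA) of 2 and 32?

Tree insertion order: [12, 2, 17, 30, 32, 3]
Tree (level-order array): [12, 2, 17, None, 3, None, 30, None, None, None, 32]
In a BST, the LCA of p=2, q=32 is the first node v on the
root-to-leaf path with p <= v <= q (go left if both < v, right if both > v).
Walk from root:
  at 12: 2 <= 12 <= 32, this is the LCA
LCA = 12


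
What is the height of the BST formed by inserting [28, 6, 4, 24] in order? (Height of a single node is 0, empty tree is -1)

Insertion order: [28, 6, 4, 24]
Tree (level-order array): [28, 6, None, 4, 24]
Compute height bottom-up (empty subtree = -1):
  height(4) = 1 + max(-1, -1) = 0
  height(24) = 1 + max(-1, -1) = 0
  height(6) = 1 + max(0, 0) = 1
  height(28) = 1 + max(1, -1) = 2
Height = 2


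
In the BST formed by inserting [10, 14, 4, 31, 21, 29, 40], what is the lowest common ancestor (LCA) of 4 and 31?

Tree insertion order: [10, 14, 4, 31, 21, 29, 40]
Tree (level-order array): [10, 4, 14, None, None, None, 31, 21, 40, None, 29]
In a BST, the LCA of p=4, q=31 is the first node v on the
root-to-leaf path with p <= v <= q (go left if both < v, right if both > v).
Walk from root:
  at 10: 4 <= 10 <= 31, this is the LCA
LCA = 10


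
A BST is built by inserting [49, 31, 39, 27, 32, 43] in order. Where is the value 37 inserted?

Starting tree (level order): [49, 31, None, 27, 39, None, None, 32, 43]
Insertion path: 49 -> 31 -> 39 -> 32
Result: insert 37 as right child of 32
Final tree (level order): [49, 31, None, 27, 39, None, None, 32, 43, None, 37]


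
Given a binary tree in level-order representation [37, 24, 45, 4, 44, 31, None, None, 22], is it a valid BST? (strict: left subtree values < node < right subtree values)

Level-order array: [37, 24, 45, 4, 44, 31, None, None, 22]
Validate using subtree bounds (lo, hi): at each node, require lo < value < hi,
then recurse left with hi=value and right with lo=value.
Preorder trace (stopping at first violation):
  at node 37 with bounds (-inf, +inf): OK
  at node 24 with bounds (-inf, 37): OK
  at node 4 with bounds (-inf, 24): OK
  at node 22 with bounds (4, 24): OK
  at node 44 with bounds (24, 37): VIOLATION
Node 44 violates its bound: not (24 < 44 < 37).
Result: Not a valid BST
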